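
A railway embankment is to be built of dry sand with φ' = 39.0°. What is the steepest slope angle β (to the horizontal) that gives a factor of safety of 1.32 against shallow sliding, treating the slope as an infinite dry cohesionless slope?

β = 31.5°

For an infinite dry cohesionless slope FS = tanφ'/tanβ, so tanβ = tanφ' / FS.
tanβ = tan39.0° / 1.32 = 0.8098 / 1.32 = 0.6135
β = arctan(0.6135) = 31.53°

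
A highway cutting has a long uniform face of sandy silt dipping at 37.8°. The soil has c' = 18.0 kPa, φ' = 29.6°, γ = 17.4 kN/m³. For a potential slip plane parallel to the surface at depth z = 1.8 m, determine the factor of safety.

FS = 1.92

For an infinite slope with a slip plane parallel to the surface (no pore pressure): FS = [c' + γz cos²β tanφ'] / [γz sinβ cosβ].
γz = 17.4·1.8 = 31.32 kN/m²
Numerator = 18.0 + 31.32·cos²37.8°·tan29.6° = 18.0 + 31.32·0.6243·0.5681 = 29.108 kPa
Denominator = 31.32·sin37.8°·cos37.8° = 31.32·0.6129·0.7902 = 15.168 kPa
FS = 29.108 / 15.168 = 1.919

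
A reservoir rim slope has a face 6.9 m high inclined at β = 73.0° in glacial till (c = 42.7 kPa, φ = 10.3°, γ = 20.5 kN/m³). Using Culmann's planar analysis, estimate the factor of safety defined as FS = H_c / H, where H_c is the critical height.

H_c = (4c/γ) · sinβ cosφ / [1 − cos(β − φ)]
    = (4·42.7/20.5) · sin73.0°·cos10.3° / [1 − cos62.7°]
    = 8.332 · 0.9409 / 0.5414 = 14.48 m
FS = H_c / H = 14.48 / 6.9 = 2.099

FS = 2.10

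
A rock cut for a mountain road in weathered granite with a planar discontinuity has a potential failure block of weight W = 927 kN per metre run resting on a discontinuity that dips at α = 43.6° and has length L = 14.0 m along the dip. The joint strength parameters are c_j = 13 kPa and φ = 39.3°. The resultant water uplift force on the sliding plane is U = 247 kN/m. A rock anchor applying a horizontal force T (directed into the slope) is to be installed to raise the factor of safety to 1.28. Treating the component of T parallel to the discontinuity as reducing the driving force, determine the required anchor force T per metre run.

T = 194 kN/m

Resolving forces along and normal to the sliding plane, with the horizontal anchor force T adding T·sinα to the effective normal force and T·cosα acting up the plane against the driving force:
FS = [c_jL + (W cosα − U + T sinα) tanφ] / [W sinα − T cosα]
Without the anchor: N' = 424.3 kN/m, driving T_d = 639.3 kN/m, resisting R = 13·14.0 + 424.3·tan39.3° = 529.3 kN/m, FS = 0.83.
Setting FS = 1.28 and solving for T:
1.28·(639.3 − T cos43.6°) = 529.3 + T sin43.6°·tan39.3°
T·(sin43.6°·tan39.3° + 1.28·cos43.6°) = 1.28·639.3 − 529.3
T·(0.6896·0.8185 + 1.28·0.7242) = 818.3 − 529.3 = 289.0
T·1.4914 = 289.0
T = 193.8 kN/m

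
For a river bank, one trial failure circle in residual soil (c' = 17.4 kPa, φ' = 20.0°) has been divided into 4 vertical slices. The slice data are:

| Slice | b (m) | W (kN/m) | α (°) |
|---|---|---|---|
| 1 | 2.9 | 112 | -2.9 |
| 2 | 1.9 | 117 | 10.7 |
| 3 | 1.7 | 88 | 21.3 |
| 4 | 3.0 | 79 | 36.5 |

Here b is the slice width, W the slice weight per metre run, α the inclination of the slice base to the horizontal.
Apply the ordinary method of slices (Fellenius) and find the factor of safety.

FS = 3.33

Ordinary method of slices: FS = Σ[c'·Δl_i + (W_i cosα_i)·tanφ'] / Σ W_i sinα_i, with Δl_i = b_i / cosα_i.
Slice 1: Δl = 2.9/cos(-2.9°) = 2.904 m; N'_1 = 112·cos(-2.9°) = 111.9; c'Δl = 50.52; W sinα = -5.7
Slice 2: Δl = 1.9/cos10.7° = 1.934 m; N'_2 = 117·cos10.7° = 115.0; c'Δl = 33.64; W sinα = 21.7
Slice 3: Δl = 1.7/cos21.3° = 1.825 m; N'_3 = 88·cos21.3° = 82.0; c'Δl = 31.75; W sinα = 32.0
Slice 4: Δl = 3.0/cos36.5° = 3.732 m; N'_4 = 79·cos36.5° = 63.5; c'Δl = 64.94; W sinα = 47.0
Σc'Δl = 180.9 kN/m; ΣN' = 372.3 kN/m; ΣW sinα = 95.0 kN/m
Resisting = 180.9 + 372.3·tan20.0° = 180.9 + 135.5 = 316.4 kN/m
FS = 316.4 / 95.0 = 3.330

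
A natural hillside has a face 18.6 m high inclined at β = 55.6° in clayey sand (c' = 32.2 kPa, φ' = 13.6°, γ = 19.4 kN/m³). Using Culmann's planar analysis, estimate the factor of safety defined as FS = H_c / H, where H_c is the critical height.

FS = 1.11

H_c = (4c'/γ) · sinβ cosφ' / [1 − cos(β − φ')]
    = (4·32.2/19.4) · sin55.6°·cos13.6° / [1 − cos42.0°]
    = 6.639 · 0.8020 / 0.2569 = 20.73 m
FS = H_c / H = 20.73 / 18.6 = 1.114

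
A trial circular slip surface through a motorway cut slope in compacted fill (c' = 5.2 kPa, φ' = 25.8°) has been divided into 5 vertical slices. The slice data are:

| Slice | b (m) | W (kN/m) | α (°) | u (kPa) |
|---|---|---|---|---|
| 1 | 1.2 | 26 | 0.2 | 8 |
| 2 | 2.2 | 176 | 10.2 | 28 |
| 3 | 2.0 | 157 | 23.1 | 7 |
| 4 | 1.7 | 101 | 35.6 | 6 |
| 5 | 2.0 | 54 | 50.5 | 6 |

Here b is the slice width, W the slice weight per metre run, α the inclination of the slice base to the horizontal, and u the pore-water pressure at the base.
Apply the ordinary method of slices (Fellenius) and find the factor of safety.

Ordinary method of slices: FS = Σ[c'·Δl_i + (W_i cosα_i − u_i·Δl_i)·tanφ'] / Σ W_i sinα_i, with Δl_i = b_i / cosα_i.
Slice 1: Δl = 1.2/cos0.2° = 1.200 m; N'_1 = 26·cos0.2° − 8·1.200 = 16.4; c'Δl = 6.24; W sinα = 0.1
Slice 2: Δl = 2.2/cos10.2° = 2.235 m; N'_2 = 176·cos10.2° − 28·2.235 = 110.6; c'Δl = 11.62; W sinα = 31.2
Slice 3: Δl = 2.0/cos23.1° = 2.174 m; N'_3 = 157·cos23.1° − 7·2.174 = 129.2; c'Δl = 11.31; W sinα = 61.6
Slice 4: Δl = 1.7/cos35.6° = 2.091 m; N'_4 = 101·cos35.6° − 6·2.091 = 69.6; c'Δl = 10.87; W sinα = 58.8
Slice 5: Δl = 2.0/cos50.5° = 3.144 m; N'_5 = 54·cos50.5° − 6·3.144 = 15.5; c'Δl = 16.35; W sinα = 41.7
Σc'Δl = 56.4 kN/m; ΣN' = 341.3 kN/m; ΣW sinα = 193.3 kN/m
Resisting = 56.4 + 341.3·tan25.8° = 56.4 + 165.0 = 221.4 kN/m
FS = 221.4 / 193.3 = 1.145

FS = 1.15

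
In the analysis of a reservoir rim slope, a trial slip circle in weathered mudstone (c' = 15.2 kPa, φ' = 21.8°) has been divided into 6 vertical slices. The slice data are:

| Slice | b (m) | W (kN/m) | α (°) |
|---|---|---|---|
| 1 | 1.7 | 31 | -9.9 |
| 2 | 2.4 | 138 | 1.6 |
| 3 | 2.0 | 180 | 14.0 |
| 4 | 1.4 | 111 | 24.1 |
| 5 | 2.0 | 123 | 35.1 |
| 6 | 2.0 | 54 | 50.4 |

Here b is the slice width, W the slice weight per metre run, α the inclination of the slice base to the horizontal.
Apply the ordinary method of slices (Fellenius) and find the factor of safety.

FS = 2.17

Ordinary method of slices: FS = Σ[c'·Δl_i + (W_i cosα_i)·tanφ'] / Σ W_i sinα_i, with Δl_i = b_i / cosα_i.
Slice 1: Δl = 1.7/cos(-9.9°) = 1.726 m; N'_1 = 31·cos(-9.9°) = 30.5; c'Δl = 26.23; W sinα = -5.3
Slice 2: Δl = 2.4/cos1.6° = 2.401 m; N'_2 = 138·cos1.6° = 137.9; c'Δl = 36.49; W sinα = 3.9
Slice 3: Δl = 2.0/cos14.0° = 2.061 m; N'_3 = 180·cos14.0° = 174.7; c'Δl = 31.33; W sinα = 43.5
Slice 4: Δl = 1.4/cos24.1° = 1.534 m; N'_4 = 111·cos24.1° = 101.3; c'Δl = 23.31; W sinα = 45.3
Slice 5: Δl = 2.0/cos35.1° = 2.445 m; N'_5 = 123·cos35.1° = 100.6; c'Δl = 37.16; W sinα = 70.7
Slice 6: Δl = 2.0/cos50.4° = 3.138 m; N'_6 = 54·cos50.4° = 34.4; c'Δl = 47.69; W sinα = 41.6
Σc'Δl = 202.2 kN/m; ΣN' = 579.5 kN/m; ΣW sinα = 199.7 kN/m
Resisting = 202.2 + 579.5·tan21.8° = 202.2 + 231.8 = 434.0 kN/m
FS = 434.0 / 199.7 = 2.173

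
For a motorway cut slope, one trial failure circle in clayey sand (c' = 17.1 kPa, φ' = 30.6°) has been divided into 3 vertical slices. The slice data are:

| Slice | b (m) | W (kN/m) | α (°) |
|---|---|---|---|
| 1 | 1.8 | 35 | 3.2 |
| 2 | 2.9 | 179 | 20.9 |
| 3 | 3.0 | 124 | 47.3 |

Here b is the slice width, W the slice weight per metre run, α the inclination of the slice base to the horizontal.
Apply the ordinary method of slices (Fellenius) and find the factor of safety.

FS = 2.10

Ordinary method of slices: FS = Σ[c'·Δl_i + (W_i cosα_i)·tanφ'] / Σ W_i sinα_i, with Δl_i = b_i / cosα_i.
Slice 1: Δl = 1.8/cos3.2° = 1.803 m; N'_1 = 35·cos3.2° = 34.9; c'Δl = 30.83; W sinα = 2.0
Slice 2: Δl = 2.9/cos20.9° = 3.104 m; N'_2 = 179·cos20.9° = 167.2; c'Δl = 53.08; W sinα = 63.9
Slice 3: Δl = 3.0/cos47.3° = 4.424 m; N'_3 = 124·cos47.3° = 84.1; c'Δl = 75.65; W sinα = 91.1
Σc'Δl = 159.6 kN/m; ΣN' = 286.3 kN/m; ΣW sinα = 156.9 kN/m
Resisting = 159.6 + 286.3·tan30.6° = 159.6 + 169.3 = 328.9 kN/m
FS = 328.9 / 156.9 = 2.095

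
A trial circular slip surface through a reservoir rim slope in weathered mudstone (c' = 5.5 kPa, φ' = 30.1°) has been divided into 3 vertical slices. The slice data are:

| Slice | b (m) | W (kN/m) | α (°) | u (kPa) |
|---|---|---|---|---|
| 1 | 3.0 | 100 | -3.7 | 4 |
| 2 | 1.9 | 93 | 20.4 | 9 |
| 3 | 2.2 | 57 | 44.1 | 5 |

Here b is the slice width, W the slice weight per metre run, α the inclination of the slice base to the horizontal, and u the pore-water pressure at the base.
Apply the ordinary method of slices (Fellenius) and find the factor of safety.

Ordinary method of slices: FS = Σ[c'·Δl_i + (W_i cosα_i − u_i·Δl_i)·tanφ'] / Σ W_i sinα_i, with Δl_i = b_i / cosα_i.
Slice 1: Δl = 3.0/cos(-3.7°) = 3.006 m; N'_1 = 100·cos(-3.7°) − 4·3.006 = 87.8; c'Δl = 16.53; W sinα = -6.5
Slice 2: Δl = 1.9/cos20.4° = 2.027 m; N'_2 = 93·cos20.4° − 9·2.027 = 68.9; c'Δl = 11.15; W sinα = 32.4
Slice 3: Δl = 2.2/cos44.1° = 3.064 m; N'_3 = 57·cos44.1° − 5·3.064 = 25.6; c'Δl = 16.85; W sinα = 39.7
Σc'Δl = 44.5 kN/m; ΣN' = 182.3 kN/m; ΣW sinα = 65.6 kN/m
Resisting = 44.5 + 182.3·tan30.1° = 44.5 + 105.7 = 150.2 kN/m
FS = 150.2 / 65.6 = 2.289

FS = 2.29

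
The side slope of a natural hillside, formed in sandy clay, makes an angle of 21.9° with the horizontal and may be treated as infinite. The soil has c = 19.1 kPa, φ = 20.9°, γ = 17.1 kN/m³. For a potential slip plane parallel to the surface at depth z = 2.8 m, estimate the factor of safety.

FS = 2.10

For an infinite slope with a slip plane parallel to the surface (no pore pressure): FS = [c + γz cos²β tanφ] / [γz sinβ cosβ].
γz = 17.1·2.8 = 47.88 kN/m²
Numerator = 19.1 + 47.88·cos²21.9°·tan20.9° = 19.1 + 47.88·0.8609·0.3819 = 34.840 kPa
Denominator = 47.88·sin21.9°·cos21.9° = 47.88·0.3730·0.9278 = 16.570 kPa
FS = 34.840 / 16.570 = 2.103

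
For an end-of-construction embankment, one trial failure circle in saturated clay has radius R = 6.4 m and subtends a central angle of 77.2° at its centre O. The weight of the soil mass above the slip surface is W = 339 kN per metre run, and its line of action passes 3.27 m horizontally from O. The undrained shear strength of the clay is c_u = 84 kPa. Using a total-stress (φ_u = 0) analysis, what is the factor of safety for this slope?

Taking moments about the centre O, the resisting moment is provided by the undrained shear strength acting along the arc:
Arc length L_a = R·θ = 6.4·(77.2°·π/180) = 6.4·1.3474 = 8.62 m
M_R = c_u·L_a·R = 84·8.62·6.4 = 4635.9 kN·m/m
M_D = W·d = 339·3.27 = 1108.5 kN·m/m
FS = M_R / M_D = 4635.9 / 1108.5 = 4.182

FS = 4.18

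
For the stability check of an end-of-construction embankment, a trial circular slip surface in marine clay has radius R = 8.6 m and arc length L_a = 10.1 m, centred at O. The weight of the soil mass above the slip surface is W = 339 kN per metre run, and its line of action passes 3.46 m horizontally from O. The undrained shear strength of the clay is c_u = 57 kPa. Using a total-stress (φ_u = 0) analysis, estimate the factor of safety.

Taking moments about the centre O, the resisting moment is provided by the undrained shear strength acting along the arc:
M_R = c_u·L_a·R = 57·10.10·8.6 = 4951.0 kN·m/m
M_D = W·d = 339·3.46 = 1172.9 kN·m/m
FS = M_R / M_D = 4951.0 / 1172.9 = 4.221

FS = 4.22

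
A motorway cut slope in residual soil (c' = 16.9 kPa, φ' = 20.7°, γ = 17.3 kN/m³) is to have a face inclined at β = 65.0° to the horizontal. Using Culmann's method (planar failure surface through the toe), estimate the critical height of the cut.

Culmann's analysis gives the critical failure plane at α_cr = (β + φ')/2 = (65.0 + 20.7)/2 = 42.9°, and the critical height
H_c = (4c'/γ) · sinβ cosφ' / [1 − cos(β − φ')]
    = (4·16.9/17.3) · sin65.0°·cos20.7° / [1 − cos(44.3°)]
    = 3.908 · 0.9063·0.9354 / [1 − 0.7157]
    = 3.908 · 0.8478 / 0.2843
    = 11.65 m

H_c = 11.65 m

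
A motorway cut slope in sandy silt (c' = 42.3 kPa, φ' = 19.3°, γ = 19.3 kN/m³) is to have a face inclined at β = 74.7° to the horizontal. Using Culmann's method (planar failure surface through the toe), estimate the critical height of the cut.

H_c = 18.47 m

Culmann's analysis gives the critical failure plane at α_cr = (β + φ')/2 = (74.7 + 19.3)/2 = 47.0°, and the critical height
H_c = (4c'/γ) · sinβ cosφ' / [1 − cos(β − φ')]
    = (4·42.3/19.3) · sin74.7°·cos19.3° / [1 − cos(55.4°)]
    = 8.767 · 0.9646·0.9438 / [1 − 0.5678]
    = 8.767 · 0.9104 / 0.4322
    = 18.47 m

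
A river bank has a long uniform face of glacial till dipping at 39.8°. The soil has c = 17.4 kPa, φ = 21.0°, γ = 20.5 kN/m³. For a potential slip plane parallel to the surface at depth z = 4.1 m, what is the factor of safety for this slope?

FS = 0.88

For an infinite slope with a slip plane parallel to the surface (no pore pressure): FS = [c + γz cos²β tanφ] / [γz sinβ cosβ].
γz = 20.5·4.1 = 84.05 kN/m²
Numerator = 17.4 + 84.05·cos²39.8°·tan21.0° = 17.4 + 84.05·0.5903·0.3839 = 36.444 kPa
Denominator = 84.05·sin39.8°·cos39.8° = 84.05·0.6401·0.7683 = 41.335 kPa
FS = 36.444 / 41.335 = 0.882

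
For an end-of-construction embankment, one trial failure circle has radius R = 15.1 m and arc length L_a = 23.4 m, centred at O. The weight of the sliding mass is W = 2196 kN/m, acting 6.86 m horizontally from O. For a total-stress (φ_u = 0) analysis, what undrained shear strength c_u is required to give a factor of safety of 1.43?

c_u = 61.0 kPa

FS = c_u·L_a·R / (W·d), so c_u = FS·W·d / (L_a·R).
c_u = 1.43·2196·6.86 / (23.40·15.1) = 21542.3 / 353.34 = 60.97 kPa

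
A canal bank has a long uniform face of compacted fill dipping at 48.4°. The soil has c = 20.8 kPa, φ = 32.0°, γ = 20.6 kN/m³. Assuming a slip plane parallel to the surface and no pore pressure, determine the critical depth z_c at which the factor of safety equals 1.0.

Setting FS = 1.00 in FS = [c + γz cos²β tanφ] / [γz sinβ cosβ] and solving for z:
z = c / [γ cosβ (FS·sinβ − cosβ·tanφ)]
  = 20.8 / [20.6·cos48.4°·(1.00·sin48.4° − cos48.4°·tan32.0°)]
  = 20.8 / [20.6·0.6639·(1.00·0.7478 − 0.6639·0.6249)]
  = 20.8 / 4.5535 = 4.568 m

z_c = 4.57 m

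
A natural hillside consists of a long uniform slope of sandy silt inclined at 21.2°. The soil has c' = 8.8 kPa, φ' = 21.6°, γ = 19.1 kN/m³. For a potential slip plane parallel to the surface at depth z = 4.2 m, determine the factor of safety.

For an infinite slope with a slip plane parallel to the surface (no pore pressure): FS = [c' + γz cos²β tanφ'] / [γz sinβ cosβ].
γz = 19.1·4.2 = 80.22 kN/m²
Numerator = 8.8 + 80.22·cos²21.2°·tan21.6° = 8.8 + 80.22·0.8692·0.3959 = 36.408 kPa
Denominator = 80.22·sin21.2°·cos21.2° = 80.22·0.3616·0.9323 = 27.046 kPa
FS = 36.408 / 27.046 = 1.346

FS = 1.35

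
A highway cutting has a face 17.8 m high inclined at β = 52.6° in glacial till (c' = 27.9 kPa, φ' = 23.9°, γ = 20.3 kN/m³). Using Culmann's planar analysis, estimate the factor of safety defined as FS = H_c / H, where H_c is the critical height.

FS = 1.83

H_c = (4c'/γ) · sinβ cosφ' / [1 − cos(β − φ')]
    = (4·27.9/20.3) · sin52.6°·cos23.9° / [1 − cos28.7°]
    = 5.498 · 0.7263 / 0.1229 = 32.50 m
FS = H_c / H = 32.50 / 17.8 = 1.826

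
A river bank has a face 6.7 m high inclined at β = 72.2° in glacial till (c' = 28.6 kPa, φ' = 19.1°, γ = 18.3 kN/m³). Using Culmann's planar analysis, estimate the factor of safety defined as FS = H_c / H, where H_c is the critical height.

H_c = (4c'/γ) · sinβ cosφ' / [1 − cos(β − φ')]
    = (4·28.6/18.3) · sin72.2°·cos19.1° / [1 − cos53.1°]
    = 6.251 · 0.8997 / 0.3996 = 14.08 m
FS = H_c / H = 14.08 / 6.7 = 2.101

FS = 2.10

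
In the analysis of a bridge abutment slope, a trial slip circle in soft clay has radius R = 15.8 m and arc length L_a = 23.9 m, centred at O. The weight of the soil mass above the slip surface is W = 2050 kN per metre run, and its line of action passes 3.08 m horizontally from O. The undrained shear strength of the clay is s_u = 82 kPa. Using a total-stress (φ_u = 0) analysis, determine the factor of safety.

Taking moments about the centre O, the resisting moment is provided by the undrained shear strength acting along the arc:
M_R = s_u·L_a·R = 82·23.90·15.8 = 30964.8 kN·m/m
M_D = W·d = 2050·3.08 = 6314.0 kN·m/m
FS = M_R / M_D = 30964.8 / 6314.0 = 4.904

FS = 4.90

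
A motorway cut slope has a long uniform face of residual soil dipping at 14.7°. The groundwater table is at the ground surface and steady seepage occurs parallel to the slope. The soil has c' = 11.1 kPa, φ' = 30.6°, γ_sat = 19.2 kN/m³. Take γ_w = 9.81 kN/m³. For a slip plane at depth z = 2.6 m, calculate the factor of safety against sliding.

FS = 2.01

With seepage parallel to the slope and the water table at the surface, the effective normal stress on the slip plane uses the buoyant unit weight γ' = γ_sat − γ_w while the driving shear stress uses γ_sat:
FS = [c' + γ' z cos²β tanφ'] / [γ_sat z sinβ cosβ]
γ' = 19.2 − 9.81 = 9.39 kN/m³
Numerator = 11.1 + 9.39·2.6·cos²14.7°·tan30.6° = 11.1 + 9.39·2.6·0.9356·0.5914 = 24.609 kPa
Denominator = 19.2·2.6·sin14.7°·cos14.7° = 19.2·2.6·0.2538·0.9673 = 12.253 kPa
FS = 24.609 / 12.253 = 2.008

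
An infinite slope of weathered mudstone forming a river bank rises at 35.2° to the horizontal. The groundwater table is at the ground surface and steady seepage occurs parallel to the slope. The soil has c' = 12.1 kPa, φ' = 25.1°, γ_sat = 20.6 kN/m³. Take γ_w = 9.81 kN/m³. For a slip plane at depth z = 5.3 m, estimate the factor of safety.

With seepage parallel to the slope and the water table at the surface, the effective normal stress on the slip plane uses the buoyant unit weight γ' = γ_sat − γ_w while the driving shear stress uses γ_sat:
FS = [c' + γ' z cos²β tanφ'] / [γ_sat z sinβ cosβ]
γ' = 20.6 − 9.81 = 10.79 kN/m³
Numerator = 12.1 + 10.79·5.3·cos²35.2°·tan25.1° = 12.1 + 10.79·5.3·0.6677·0.4684 = 29.987 kPa
Denominator = 20.6·5.3·sin35.2°·cos35.2° = 20.6·5.3·0.5764·0.8171 = 51.427 kPa
FS = 29.987 / 51.427 = 0.583

FS = 0.58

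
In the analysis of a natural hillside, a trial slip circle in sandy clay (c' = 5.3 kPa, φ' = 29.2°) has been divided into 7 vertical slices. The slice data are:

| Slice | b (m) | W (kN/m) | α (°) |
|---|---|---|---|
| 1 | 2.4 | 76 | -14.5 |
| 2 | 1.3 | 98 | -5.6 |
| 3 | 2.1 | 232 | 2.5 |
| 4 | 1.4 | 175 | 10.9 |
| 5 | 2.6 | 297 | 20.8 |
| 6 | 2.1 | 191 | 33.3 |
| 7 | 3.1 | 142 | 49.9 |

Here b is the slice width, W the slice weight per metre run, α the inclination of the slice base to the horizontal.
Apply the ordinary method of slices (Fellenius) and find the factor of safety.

FS = 2.13

Ordinary method of slices: FS = Σ[c'·Δl_i + (W_i cosα_i)·tanφ'] / Σ W_i sinα_i, with Δl_i = b_i / cosα_i.
Slice 1: Δl = 2.4/cos(-14.5°) = 2.479 m; N'_1 = 76·cos(-14.5°) = 73.6; c'Δl = 13.14; W sinα = -19.0
Slice 2: Δl = 1.3/cos(-5.6°) = 1.306 m; N'_2 = 98·cos(-5.6°) = 97.5; c'Δl = 6.92; W sinα = -9.6
Slice 3: Δl = 2.1/cos2.5° = 2.102 m; N'_3 = 232·cos2.5° = 231.8; c'Δl = 11.14; W sinα = 10.1
Slice 4: Δl = 1.4/cos10.9° = 1.426 m; N'_4 = 175·cos10.9° = 171.8; c'Δl = 7.56; W sinα = 33.1
Slice 5: Δl = 2.6/cos20.8° = 2.781 m; N'_5 = 297·cos20.8° = 277.6; c'Δl = 14.74; W sinα = 105.5
Slice 6: Δl = 2.1/cos33.3° = 2.513 m; N'_6 = 191·cos33.3° = 159.6; c'Δl = 13.32; W sinα = 104.9
Slice 7: Δl = 3.1/cos49.9° = 4.813 m; N'_7 = 142·cos49.9° = 91.5; c'Δl = 25.51; W sinα = 108.6
Σc'Δl = 92.3 kN/m; ΣN' = 1103.5 kN/m; ΣW sinα = 333.6 kN/m
Resisting = 92.3 + 1103.5·tan29.2° = 92.3 + 616.7 = 709.0 kN/m
FS = 709.0 / 333.6 = 2.126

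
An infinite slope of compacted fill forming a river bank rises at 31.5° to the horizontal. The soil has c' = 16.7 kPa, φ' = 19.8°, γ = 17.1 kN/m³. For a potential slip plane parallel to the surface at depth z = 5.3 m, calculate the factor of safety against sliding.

FS = 1.00

For an infinite slope with a slip plane parallel to the surface (no pore pressure): FS = [c' + γz cos²β tanφ'] / [γz sinβ cosβ].
γz = 17.1·5.3 = 90.63 kN/m²
Numerator = 16.7 + 90.63·cos²31.5°·tan19.8° = 16.7 + 90.63·0.7270·0.3600 = 40.421 kPa
Denominator = 90.63·sin31.5°·cos31.5° = 90.63·0.5225·0.8526 = 40.376 kPa
FS = 40.421 / 40.376 = 1.001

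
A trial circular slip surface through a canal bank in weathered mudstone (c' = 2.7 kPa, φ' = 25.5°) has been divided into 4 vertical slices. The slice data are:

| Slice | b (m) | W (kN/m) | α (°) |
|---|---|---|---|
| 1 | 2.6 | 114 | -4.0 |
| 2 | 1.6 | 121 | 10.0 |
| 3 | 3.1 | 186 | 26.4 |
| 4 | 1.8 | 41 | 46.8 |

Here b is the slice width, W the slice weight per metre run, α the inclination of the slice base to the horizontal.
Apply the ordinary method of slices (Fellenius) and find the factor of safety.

Ordinary method of slices: FS = Σ[c'·Δl_i + (W_i cosα_i)·tanφ'] / Σ W_i sinα_i, with Δl_i = b_i / cosα_i.
Slice 1: Δl = 2.6/cos(-4.0°) = 2.606 m; N'_1 = 114·cos(-4.0°) = 113.7; c'Δl = 7.04; W sinα = -8.0
Slice 2: Δl = 1.6/cos10.0° = 1.625 m; N'_2 = 121·cos10.0° = 119.2; c'Δl = 4.39; W sinα = 21.0
Slice 3: Δl = 3.1/cos26.4° = 3.461 m; N'_3 = 186·cos26.4° = 166.6; c'Δl = 9.34; W sinα = 82.7
Slice 4: Δl = 1.8/cos46.8° = 2.629 m; N'_4 = 41·cos46.8° = 28.1; c'Δl = 7.10; W sinα = 29.9
Σc'Δl = 27.9 kN/m; ΣN' = 427.6 kN/m; ΣW sinα = 125.6 kN/m
Resisting = 27.9 + 427.6·tan25.5° = 27.9 + 203.9 = 231.8 kN/m
FS = 231.8 / 125.6 = 1.845

FS = 1.84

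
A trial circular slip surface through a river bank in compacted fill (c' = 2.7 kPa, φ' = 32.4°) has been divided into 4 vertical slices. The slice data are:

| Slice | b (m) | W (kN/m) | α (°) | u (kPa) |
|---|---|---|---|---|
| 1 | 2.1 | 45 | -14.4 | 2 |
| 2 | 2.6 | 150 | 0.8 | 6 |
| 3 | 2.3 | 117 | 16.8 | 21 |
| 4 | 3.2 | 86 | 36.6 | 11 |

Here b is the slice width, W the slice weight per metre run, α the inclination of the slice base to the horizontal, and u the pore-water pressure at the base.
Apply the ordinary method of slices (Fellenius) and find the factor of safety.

Ordinary method of slices: FS = Σ[c'·Δl_i + (W_i cosα_i − u_i·Δl_i)·tanφ'] / Σ W_i sinα_i, with Δl_i = b_i / cosα_i.
Slice 1: Δl = 2.1/cos(-14.4°) = 2.168 m; N'_1 = 45·cos(-14.4°) − 2·2.168 = 39.3; c'Δl = 5.85; W sinα = -11.2
Slice 2: Δl = 2.6/cos0.8° = 2.600 m; N'_2 = 150·cos0.8° − 6·2.600 = 134.4; c'Δl = 7.02; W sinα = 2.1
Slice 3: Δl = 2.3/cos16.8° = 2.403 m; N'_3 = 117·cos16.8° − 21·2.403 = 61.6; c'Δl = 6.49; W sinα = 33.8
Slice 4: Δl = 3.2/cos36.6° = 3.986 m; N'_4 = 86·cos36.6° − 11·3.986 = 25.2; c'Δl = 10.76; W sinα = 51.3
Σc'Δl = 30.1 kN/m; ΣN' = 260.4 kN/m; ΣW sinα = 76.0 kN/m
Resisting = 30.1 + 260.4·tan32.4° = 30.1 + 165.2 = 195.4 kN/m
FS = 195.4 / 76.0 = 2.571

FS = 2.57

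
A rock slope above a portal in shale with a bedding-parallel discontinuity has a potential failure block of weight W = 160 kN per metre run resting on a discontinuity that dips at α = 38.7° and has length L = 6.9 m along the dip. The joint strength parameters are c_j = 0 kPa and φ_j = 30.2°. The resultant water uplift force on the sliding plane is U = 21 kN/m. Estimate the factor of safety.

FS = 0.60

Resolving the block weight along and normal to the plane and applying the Mohr–Coulomb strength on the joint:
N' = W cosα − U = 160·cos38.7° − 21 = 103.9 kN/m
Driving force T = W sinα = 160·sin38.7° = 100.0 kN/m
Resisting force R = c_j·L + N'·tanφ_j = 0·6.9 + 103.9·tan30.2° = 0.0 + 60.5 = 60.5 kN/m
FS = R / T = 60.5 / 100.0 = 0.604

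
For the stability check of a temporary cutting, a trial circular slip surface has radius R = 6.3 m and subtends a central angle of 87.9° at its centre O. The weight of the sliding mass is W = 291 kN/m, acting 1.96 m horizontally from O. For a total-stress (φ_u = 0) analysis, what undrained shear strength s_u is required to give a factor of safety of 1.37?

s_u = 12.8 kPa

FS = s_u·L_a·R / (W·d), so s_u = FS·W·d / (L_a·R).
Arc length L_a = R·θ = 6.3·(87.9°·π/180) = 6.3·1.5341 = 9.67 m
s_u = 1.37·291·1.96 / (9.67·6.3) = 781.4 / 60.89 = 12.83 kPa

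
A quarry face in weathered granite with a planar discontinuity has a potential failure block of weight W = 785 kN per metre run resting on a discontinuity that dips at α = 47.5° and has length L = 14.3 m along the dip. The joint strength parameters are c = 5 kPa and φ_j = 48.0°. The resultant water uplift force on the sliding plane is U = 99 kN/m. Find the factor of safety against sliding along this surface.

FS = 0.95

Resolving the block weight along and normal to the plane and applying the Mohr–Coulomb strength on the joint:
N' = W cosα − U = 785·cos47.5° − 99 = 431.3 kN/m
Driving force T = W sinα = 785·sin47.5° = 578.8 kN/m
Resisting force R = c·L + N'·tanφ_j = 5·14.3 + 431.3·tan48.0° = 71.5 + 479.0 = 550.5 kN/m
FS = R / T = 550.5 / 578.8 = 0.951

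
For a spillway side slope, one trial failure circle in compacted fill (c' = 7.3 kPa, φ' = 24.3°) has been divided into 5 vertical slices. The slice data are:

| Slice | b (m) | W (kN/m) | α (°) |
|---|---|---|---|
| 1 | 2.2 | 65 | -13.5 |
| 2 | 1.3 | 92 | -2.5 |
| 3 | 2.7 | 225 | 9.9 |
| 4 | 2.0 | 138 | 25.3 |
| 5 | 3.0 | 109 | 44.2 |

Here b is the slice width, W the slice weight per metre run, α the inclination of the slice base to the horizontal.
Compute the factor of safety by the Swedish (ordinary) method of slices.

Ordinary method of slices: FS = Σ[c'·Δl_i + (W_i cosα_i)·tanφ'] / Σ W_i sinα_i, with Δl_i = b_i / cosα_i.
Slice 1: Δl = 2.2/cos(-13.5°) = 2.263 m; N'_1 = 65·cos(-13.5°) = 63.2; c'Δl = 16.52; W sinα = -15.2
Slice 2: Δl = 1.3/cos(-2.5°) = 1.301 m; N'_2 = 92·cos(-2.5°) = 91.9; c'Δl = 9.50; W sinα = -4.0
Slice 3: Δl = 2.7/cos9.9° = 2.741 m; N'_3 = 225·cos9.9° = 221.6; c'Δl = 20.01; W sinα = 38.7
Slice 4: Δl = 2.0/cos25.3° = 2.212 m; N'_4 = 138·cos25.3° = 124.8; c'Δl = 16.15; W sinα = 59.0
Slice 5: Δl = 3.0/cos44.2° = 4.185 m; N'_5 = 109·cos44.2° = 78.1; c'Δl = 30.55; W sinα = 76.0
Σc'Δl = 92.7 kN/m; ΣN' = 579.7 kN/m; ΣW sinα = 154.5 kN/m
Resisting = 92.7 + 579.7·tan24.3° = 92.7 + 261.7 = 354.5 kN/m
FS = 354.5 / 154.5 = 2.295

FS = 2.29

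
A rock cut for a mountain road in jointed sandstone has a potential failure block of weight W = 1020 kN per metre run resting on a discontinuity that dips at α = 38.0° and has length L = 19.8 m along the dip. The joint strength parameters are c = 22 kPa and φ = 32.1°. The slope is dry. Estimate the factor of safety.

FS = 1.50

Resolving the block weight along and normal to the plane and applying the Mohr–Coulomb strength on the joint:
N' = W cosα = 1020·cos38.0° = 803.8 kN/m
Driving force T = W sinα = 1020·sin38.0° = 628.0 kN/m
Resisting force R = c·L + N'·tanφ = 22·19.8 + 803.8·tan32.1° = 435.6 + 504.2 = 939.8 kN/m
FS = R / T = 939.8 / 628.0 = 1.497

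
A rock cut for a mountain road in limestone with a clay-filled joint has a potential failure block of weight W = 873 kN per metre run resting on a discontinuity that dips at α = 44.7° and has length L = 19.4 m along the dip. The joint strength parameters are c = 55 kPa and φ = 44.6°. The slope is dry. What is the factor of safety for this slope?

FS = 2.73

Resolving the block weight along and normal to the plane and applying the Mohr–Coulomb strength on the joint:
N' = W cosα = 873·cos44.7° = 620.5 kN/m
Driving force T = W sinα = 873·sin44.7° = 614.1 kN/m
Resisting force R = c·L + N'·tanφ = 55·19.4 + 620.5·tan44.6° = 1067.0 + 611.9 = 1678.9 kN/m
FS = R / T = 1678.9 / 614.1 = 2.734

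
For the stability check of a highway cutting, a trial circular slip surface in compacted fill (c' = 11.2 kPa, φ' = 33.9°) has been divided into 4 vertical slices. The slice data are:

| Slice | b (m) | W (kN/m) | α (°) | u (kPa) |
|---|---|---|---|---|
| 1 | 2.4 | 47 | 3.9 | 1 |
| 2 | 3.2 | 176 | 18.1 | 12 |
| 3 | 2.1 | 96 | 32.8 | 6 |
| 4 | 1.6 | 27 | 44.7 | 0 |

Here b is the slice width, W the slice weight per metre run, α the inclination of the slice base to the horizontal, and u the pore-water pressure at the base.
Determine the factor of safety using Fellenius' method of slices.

FS = 2.25

Ordinary method of slices: FS = Σ[c'·Δl_i + (W_i cosα_i − u_i·Δl_i)·tanφ'] / Σ W_i sinα_i, with Δl_i = b_i / cosα_i.
Slice 1: Δl = 2.4/cos3.9° = 2.406 m; N'_1 = 47·cos3.9° − 1·2.406 = 44.5; c'Δl = 26.94; W sinα = 3.2
Slice 2: Δl = 3.2/cos18.1° = 3.367 m; N'_2 = 176·cos18.1° − 12·3.367 = 126.9; c'Δl = 37.71; W sinα = 54.7
Slice 3: Δl = 2.1/cos32.8° = 2.498 m; N'_3 = 96·cos32.8° − 6·2.498 = 65.7; c'Δl = 27.98; W sinα = 52.0
Slice 4: Δl = 1.6/cos44.7° = 2.251 m; N'_4 = 27·cos44.7° − 0·2.251 = 19.2; c'Δl = 25.21; W sinα = 19.0
Σc'Δl = 117.8 kN/m; ΣN' = 256.3 kN/m; ΣW sinα = 128.9 kN/m
Resisting = 117.8 + 256.3·tan33.9° = 117.8 + 172.2 = 290.0 kN/m
FS = 290.0 / 128.9 = 2.251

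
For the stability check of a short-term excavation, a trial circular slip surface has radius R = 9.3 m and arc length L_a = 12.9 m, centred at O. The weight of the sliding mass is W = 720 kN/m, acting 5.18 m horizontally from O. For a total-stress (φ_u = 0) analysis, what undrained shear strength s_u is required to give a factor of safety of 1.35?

FS = s_u·L_a·R / (W·d), so s_u = FS·W·d / (L_a·R).
s_u = 1.35·720·5.18 / (12.90·9.3) = 5035.0 / 119.97 = 41.97 kPa

s_u = 42.0 kPa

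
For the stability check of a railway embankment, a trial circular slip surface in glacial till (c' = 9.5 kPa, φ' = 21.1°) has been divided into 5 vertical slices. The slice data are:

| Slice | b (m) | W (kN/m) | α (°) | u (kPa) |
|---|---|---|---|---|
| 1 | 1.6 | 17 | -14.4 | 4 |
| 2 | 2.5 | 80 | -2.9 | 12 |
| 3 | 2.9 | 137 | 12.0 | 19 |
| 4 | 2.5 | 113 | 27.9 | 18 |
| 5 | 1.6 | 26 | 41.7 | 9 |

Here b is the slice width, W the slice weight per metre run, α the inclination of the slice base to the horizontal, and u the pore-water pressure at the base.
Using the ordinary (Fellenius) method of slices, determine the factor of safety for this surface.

FS = 2.07

Ordinary method of slices: FS = Σ[c'·Δl_i + (W_i cosα_i − u_i·Δl_i)·tanφ'] / Σ W_i sinα_i, with Δl_i = b_i / cosα_i.
Slice 1: Δl = 1.6/cos(-14.4°) = 1.652 m; N'_1 = 17·cos(-14.4°) − 4·1.652 = 9.9; c'Δl = 15.69; W sinα = -4.2
Slice 2: Δl = 2.5/cos(-2.9°) = 2.503 m; N'_2 = 80·cos(-2.9°) − 12·2.503 = 49.9; c'Δl = 23.78; W sinα = -4.0
Slice 3: Δl = 2.9/cos12.0° = 2.965 m; N'_3 = 137·cos12.0° − 19·2.965 = 77.7; c'Δl = 28.17; W sinα = 28.5
Slice 4: Δl = 2.5/cos27.9° = 2.829 m; N'_4 = 113·cos27.9° − 18·2.829 = 48.9; c'Δl = 26.87; W sinα = 52.9
Slice 5: Δl = 1.6/cos41.7° = 2.143 m; N'_5 = 26·cos41.7° − 9·2.143 = 0.1; c'Δl = 20.36; W sinα = 17.3
Σc'Δl = 114.9 kN/m; ΣN' = 186.5 kN/m; ΣW sinα = 90.4 kN/m
Resisting = 114.9 + 186.5·tan21.1° = 114.9 + 72.0 = 186.8 kN/m
FS = 186.8 / 90.4 = 2.067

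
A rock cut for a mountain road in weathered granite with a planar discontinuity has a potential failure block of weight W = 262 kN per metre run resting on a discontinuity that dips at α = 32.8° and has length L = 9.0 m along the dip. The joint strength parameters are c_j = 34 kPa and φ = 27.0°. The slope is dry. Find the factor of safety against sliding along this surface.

Resolving the block weight along and normal to the plane and applying the Mohr–Coulomb strength on the joint:
N' = W cosα = 262·cos32.8° = 220.2 kN/m
Driving force T = W sinα = 262·sin32.8° = 141.9 kN/m
Resisting force R = c_j·L + N'·tanφ = 34·9.0 + 220.2·tan27.0° = 306.0 + 112.2 = 418.2 kN/m
FS = R / T = 418.2 / 141.9 = 2.947

FS = 2.95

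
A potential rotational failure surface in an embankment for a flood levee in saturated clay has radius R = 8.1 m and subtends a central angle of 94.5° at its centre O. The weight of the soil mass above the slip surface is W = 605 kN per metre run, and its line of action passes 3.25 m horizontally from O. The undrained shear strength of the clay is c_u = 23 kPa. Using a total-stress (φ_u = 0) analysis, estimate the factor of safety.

Taking moments about the centre O, the resisting moment is provided by the undrained shear strength acting along the arc:
Arc length L_a = R·θ = 8.1·(94.5°·π/180) = 8.1·1.6493 = 13.36 m
M_R = c_u·L_a·R = 23·13.36·8.1 = 2488.9 kN·m/m
M_D = W·d = 605·3.25 = 1966.2 kN·m/m
FS = M_R / M_D = 2488.9 / 1966.2 = 1.266

FS = 1.27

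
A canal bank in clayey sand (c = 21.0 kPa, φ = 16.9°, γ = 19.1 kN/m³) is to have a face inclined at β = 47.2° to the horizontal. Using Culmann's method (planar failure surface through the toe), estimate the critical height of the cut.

Culmann's analysis gives the critical failure plane at α_cr = (β + φ)/2 = (47.2 + 16.9)/2 = 32.0°, and the critical height
H_c = (4c/γ) · sinβ cosφ / [1 − cos(β − φ)]
    = (4·21.0/19.1) · sin47.2°·cos16.9° / [1 − cos(30.3°)]
    = 4.398 · 0.7337·0.9568 / [1 − 0.8634]
    = 4.398 · 0.7020 / 0.1366
    = 22.60 m

H_c = 22.60 m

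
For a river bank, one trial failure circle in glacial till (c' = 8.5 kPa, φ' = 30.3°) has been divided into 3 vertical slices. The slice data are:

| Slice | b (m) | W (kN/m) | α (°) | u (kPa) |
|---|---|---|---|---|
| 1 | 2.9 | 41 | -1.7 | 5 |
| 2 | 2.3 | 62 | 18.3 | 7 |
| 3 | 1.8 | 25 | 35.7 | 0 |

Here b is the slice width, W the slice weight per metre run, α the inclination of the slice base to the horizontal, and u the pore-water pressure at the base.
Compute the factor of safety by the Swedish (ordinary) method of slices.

Ordinary method of slices: FS = Σ[c'·Δl_i + (W_i cosα_i − u_i·Δl_i)·tanφ'] / Σ W_i sinα_i, with Δl_i = b_i / cosα_i.
Slice 1: Δl = 2.9/cos(-1.7°) = 2.901 m; N'_1 = 41·cos(-1.7°) − 5·2.901 = 26.5; c'Δl = 24.66; W sinα = -1.2
Slice 2: Δl = 2.3/cos18.3° = 2.423 m; N'_2 = 62·cos18.3° − 7·2.423 = 41.9; c'Δl = 20.59; W sinα = 19.5
Slice 3: Δl = 1.8/cos35.7° = 2.217 m; N'_3 = 25·cos35.7° − 0·2.217 = 20.3; c'Δl = 18.84; W sinα = 14.6
Σc'Δl = 64.1 kN/m; ΣN' = 88.7 kN/m; ΣW sinα = 32.8 kN/m
Resisting = 64.1 + 88.7·tan30.3° = 64.1 + 51.8 = 115.9 kN/m
FS = 115.9 / 32.8 = 3.530

FS = 3.53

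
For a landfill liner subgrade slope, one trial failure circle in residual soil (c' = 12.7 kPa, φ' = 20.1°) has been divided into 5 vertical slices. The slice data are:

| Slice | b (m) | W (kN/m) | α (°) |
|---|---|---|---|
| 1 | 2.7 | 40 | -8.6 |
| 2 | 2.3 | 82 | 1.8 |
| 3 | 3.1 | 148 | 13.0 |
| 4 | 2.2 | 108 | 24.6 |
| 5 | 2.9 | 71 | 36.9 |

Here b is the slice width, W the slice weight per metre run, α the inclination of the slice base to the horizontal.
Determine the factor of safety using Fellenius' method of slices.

Ordinary method of slices: FS = Σ[c'·Δl_i + (W_i cosα_i)·tanφ'] / Σ W_i sinα_i, with Δl_i = b_i / cosα_i.
Slice 1: Δl = 2.7/cos(-8.6°) = 2.731 m; N'_1 = 40·cos(-8.6°) = 39.6; c'Δl = 34.68; W sinα = -6.0
Slice 2: Δl = 2.3/cos1.8° = 2.301 m; N'_2 = 82·cos1.8° = 82.0; c'Δl = 29.22; W sinα = 2.6
Slice 3: Δl = 3.1/cos13.0° = 3.182 m; N'_3 = 148·cos13.0° = 144.2; c'Δl = 40.41; W sinα = 33.3
Slice 4: Δl = 2.2/cos24.6° = 2.420 m; N'_4 = 108·cos24.6° = 98.2; c'Δl = 30.73; W sinα = 45.0
Slice 5: Δl = 2.9/cos36.9° = 3.626 m; N'_5 = 71·cos36.9° = 56.8; c'Δl = 46.06; W sinα = 42.6
Σc'Δl = 181.1 kN/m; ΣN' = 420.7 kN/m; ΣW sinα = 117.5 kN/m
Resisting = 181.1 + 420.7·tan20.1° = 181.1 + 154.0 = 335.0 kN/m
FS = 335.0 / 117.5 = 2.852

FS = 2.85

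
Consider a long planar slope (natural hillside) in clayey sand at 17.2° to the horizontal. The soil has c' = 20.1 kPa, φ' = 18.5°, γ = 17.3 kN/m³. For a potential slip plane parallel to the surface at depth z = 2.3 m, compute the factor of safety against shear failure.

For an infinite slope with a slip plane parallel to the surface (no pore pressure): FS = [c' + γz cos²β tanφ'] / [γz sinβ cosβ].
γz = 17.3·2.3 = 39.79 kN/m²
Numerator = 20.1 + 39.79·cos²17.2°·tan18.5° = 20.1 + 39.79·0.9126·0.3346 = 32.249 kPa
Denominator = 39.79·sin17.2°·cos17.2° = 39.79·0.2957·0.9553 = 11.240 kPa
FS = 32.249 / 11.240 = 2.869

FS = 2.87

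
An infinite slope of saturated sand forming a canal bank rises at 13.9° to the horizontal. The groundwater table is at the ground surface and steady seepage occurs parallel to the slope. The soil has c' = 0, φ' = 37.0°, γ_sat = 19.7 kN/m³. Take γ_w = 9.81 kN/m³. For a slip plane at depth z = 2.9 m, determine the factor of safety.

FS = 1.53

With seepage parallel to the slope and the water table at the surface, the effective normal stress on the slip plane uses the buoyant unit weight γ' = γ_sat − γ_w while the driving shear stress uses γ_sat:
FS = [c' + γ' z cos²β tanφ'] / [γ_sat z sinβ cosβ]
(For c' = 0 this reduces to FS = (γ'/γ_sat)·tanφ'/tanβ.)
γ' = 19.7 − 9.81 = 9.89 kN/m³
Numerator = 0.0 + 9.89·2.9·cos²13.9°·tan37.0° = 0.0 + 9.89·2.9·0.9423·0.7536 = 20.365 kPa
Denominator = 19.7·2.9·sin13.9°·cos13.9° = 19.7·2.9·0.2402·0.9707 = 13.322 kPa
FS = 20.365 / 13.322 = 1.529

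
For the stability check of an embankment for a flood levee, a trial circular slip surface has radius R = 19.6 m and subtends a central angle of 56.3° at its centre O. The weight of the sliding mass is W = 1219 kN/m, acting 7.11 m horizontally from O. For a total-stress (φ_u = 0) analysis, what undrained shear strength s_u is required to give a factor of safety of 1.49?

s_u = 34.2 kPa

FS = s_u·L_a·R / (W·d), so s_u = FS·W·d / (L_a·R).
Arc length L_a = R·θ = 19.6·(56.3°·π/180) = 19.6·0.9826 = 19.26 m
s_u = 1.49·1219·7.11 / (19.26·19.6) = 12914.0 / 377.48 = 34.21 kPa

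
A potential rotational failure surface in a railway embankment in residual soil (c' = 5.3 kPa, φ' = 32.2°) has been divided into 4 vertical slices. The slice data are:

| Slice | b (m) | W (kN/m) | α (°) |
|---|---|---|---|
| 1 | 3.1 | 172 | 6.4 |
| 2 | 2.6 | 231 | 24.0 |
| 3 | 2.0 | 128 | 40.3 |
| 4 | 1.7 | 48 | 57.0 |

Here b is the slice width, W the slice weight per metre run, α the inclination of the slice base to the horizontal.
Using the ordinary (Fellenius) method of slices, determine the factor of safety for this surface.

FS = 1.61

Ordinary method of slices: FS = Σ[c'·Δl_i + (W_i cosα_i)·tanφ'] / Σ W_i sinα_i, with Δl_i = b_i / cosα_i.
Slice 1: Δl = 3.1/cos6.4° = 3.119 m; N'_1 = 172·cos6.4° = 170.9; c'Δl = 16.53; W sinα = 19.2
Slice 2: Δl = 2.6/cos24.0° = 2.846 m; N'_2 = 231·cos24.0° = 211.0; c'Δl = 15.08; W sinα = 94.0
Slice 3: Δl = 2.0/cos40.3° = 2.622 m; N'_3 = 128·cos40.3° = 97.6; c'Δl = 13.90; W sinα = 82.8
Slice 4: Δl = 1.7/cos57.0° = 3.121 m; N'_4 = 48·cos57.0° = 26.1; c'Δl = 16.54; W sinα = 40.3
Σc'Δl = 62.1 kN/m; ΣN' = 505.7 kN/m; ΣW sinα = 236.2 kN/m
Resisting = 62.1 + 505.7·tan32.2° = 62.1 + 318.5 = 380.5 kN/m
FS = 380.5 / 236.2 = 1.611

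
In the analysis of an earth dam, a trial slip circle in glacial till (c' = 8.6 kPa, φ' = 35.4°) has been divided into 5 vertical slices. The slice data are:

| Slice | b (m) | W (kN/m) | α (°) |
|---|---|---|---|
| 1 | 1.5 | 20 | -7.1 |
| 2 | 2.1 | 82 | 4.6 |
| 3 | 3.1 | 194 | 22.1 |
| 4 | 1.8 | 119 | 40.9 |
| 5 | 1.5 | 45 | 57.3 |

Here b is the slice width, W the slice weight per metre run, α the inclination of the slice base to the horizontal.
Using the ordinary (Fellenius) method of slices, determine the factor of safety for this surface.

FS = 2.00

Ordinary method of slices: FS = Σ[c'·Δl_i + (W_i cosα_i)·tanφ'] / Σ W_i sinα_i, with Δl_i = b_i / cosα_i.
Slice 1: Δl = 1.5/cos(-7.1°) = 1.512 m; N'_1 = 20·cos(-7.1°) = 19.8; c'Δl = 13.00; W sinα = -2.5
Slice 2: Δl = 2.1/cos4.6° = 2.107 m; N'_2 = 82·cos4.6° = 81.7; c'Δl = 18.12; W sinα = 6.6
Slice 3: Δl = 3.1/cos22.1° = 3.346 m; N'_3 = 194·cos22.1° = 179.7; c'Δl = 28.77; W sinα = 73.0
Slice 4: Δl = 1.8/cos40.9° = 2.381 m; N'_4 = 119·cos40.9° = 89.9; c'Δl = 20.48; W sinα = 77.9
Slice 5: Δl = 1.5/cos57.3° = 2.777 m; N'_5 = 45·cos57.3° = 24.3; c'Δl = 23.88; W sinα = 37.9
Σc'Δl = 104.3 kN/m; ΣN' = 395.6 kN/m; ΣW sinα = 192.9 kN/m
Resisting = 104.3 + 395.6·tan35.4° = 104.3 + 281.1 = 385.4 kN/m
FS = 385.4 / 192.9 = 1.998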